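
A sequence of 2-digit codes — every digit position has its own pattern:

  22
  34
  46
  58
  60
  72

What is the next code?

First digit goes 2, 3, 4, 5, 6, 7 → 8 (+1 each step, mod 10).
Second digit: 2, 4, 6, 8, 0, 2 → 4 (+2 each step, mod 10).
Combining the parts gives 84.

84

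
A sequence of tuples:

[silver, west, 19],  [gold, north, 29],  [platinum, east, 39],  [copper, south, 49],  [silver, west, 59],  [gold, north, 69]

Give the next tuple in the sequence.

[platinum, east, 79]

For the metal, repeats silver → gold → platinum → copper: silver, gold, platinum, copper, silver, gold → platinum.
Direction: repeats west → north → east → south, so west, north, east, south, west, north → east.
Third part: 19, 29, 39, 49, 59, 69 → 79 (+10 each step).
Combining the parts gives [platinum, east, 79].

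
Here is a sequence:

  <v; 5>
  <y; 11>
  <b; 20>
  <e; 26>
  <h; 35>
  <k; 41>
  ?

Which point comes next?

Letter: v, y, b, e, h, k → n (letters move forward 3 places in the alphabet, wrapping Z→A).
Second slot: alternating steps +6, +9, +6, +9, …, so 5, 11, 20, 26, 35, 41 → 50.
Combining the parts gives <n; 50>.

<n; 50>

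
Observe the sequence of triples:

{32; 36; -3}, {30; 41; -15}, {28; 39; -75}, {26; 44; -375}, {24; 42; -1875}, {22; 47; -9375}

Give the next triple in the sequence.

{20; 45; -46875}

First entry: 32, 30, 28, 26, 24, 22 → 20 (−2 each step).
For the second entry, alternating steps +5, −2, +5, −2, …: 36, 41, 39, 44, 42, 47 → 45.
Third entry goes -3, -15, -75, -375, -1875, -9375 → -46875 (×5 each step).
Combining the parts gives {20; 45; -46875}.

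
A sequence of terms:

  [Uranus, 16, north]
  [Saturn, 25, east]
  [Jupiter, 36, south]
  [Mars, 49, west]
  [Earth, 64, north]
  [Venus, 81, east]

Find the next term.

Planet: runs backward through the planets Mercury→Neptune; Uranus, Saturn, Jupiter, Mars, Earth, Venus → Mercury.
For the second entry, perfect squares: 4², 5², 6², …: 16, 25, 36, 49, 64, 81 → 100.
Direction: north, east, south, west, north, east → south (repeats north → east → south → west).
So the next term is [Mercury, 100, south].

[Mercury, 100, south]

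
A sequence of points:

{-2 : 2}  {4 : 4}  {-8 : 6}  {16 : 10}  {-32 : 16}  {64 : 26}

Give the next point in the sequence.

{-128 : 42}

First component — ×(-2) each step: -2, 4, -8, 16, -32, 64 → -128.
Second component goes 2, 4, 6, 10, 16, 26 → 42 (each term is the sum of the two before it).
Putting it together: {-128 : 42}.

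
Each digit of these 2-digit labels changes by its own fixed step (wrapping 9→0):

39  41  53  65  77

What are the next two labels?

First digit: +1 each step, mod 10, so 3, 4, 5, 6, 7 → 8 → 9.
Second digit — +2 each step, mod 10: 9, 1, 3, 5, 7 → 9 → 1.
Putting the parts together: 89 and then 91.

89 then 91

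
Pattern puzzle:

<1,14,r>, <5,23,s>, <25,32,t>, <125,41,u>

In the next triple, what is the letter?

For the letter, letters move forward 1 place in the alphabet: r, s, t, u → v.

v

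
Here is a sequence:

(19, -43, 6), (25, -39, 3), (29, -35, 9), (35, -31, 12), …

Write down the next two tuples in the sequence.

First slot: alternating steps +6, +4, +6, +4, …; 19, 25, 29, 35 → 39 → 45.
Second slot: +4 each step, so -43, -39, -35, -31 → -27 → -23.
Third slot goes 6, 3, 9, 12 → 21 → 33 (each term is the sum of the two before it).
So the next two tuples are (39, -27, 21) and (45, -23, 33).

(39, -27, 21), (45, -23, 33)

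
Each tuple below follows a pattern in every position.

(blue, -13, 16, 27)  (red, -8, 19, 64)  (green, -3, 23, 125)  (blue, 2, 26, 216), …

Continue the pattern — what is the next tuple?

Colour goes blue, red, green, blue → red (repeats blue → red → green).
Second coordinate — +5 each step: -13, -8, -3, 2 → 7.
Third coordinate — alternating steps +3, +4, +3, +4, …: 16, 19, 23, 26 → 30.
Fourth coordinate goes 27, 64, 125, 216 → 343 (perfect cubes: 3³, 4³, 5³, …).
Putting it together: (red, 7, 30, 343).

(red, 7, 30, 343)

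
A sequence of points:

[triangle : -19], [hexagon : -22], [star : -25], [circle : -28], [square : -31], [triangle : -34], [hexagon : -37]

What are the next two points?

Shape goes triangle, hexagon, star, circle, square, triangle, hexagon → star → circle (repeats triangle → hexagon → star → circle → square).
Second component: -19, -22, -25, -28, -31, -34, -37 → -40 → -43 (−3 each step).
Putting the parts together: [star : -40] and then [circle : -43].

[star : -40], [circle : -43]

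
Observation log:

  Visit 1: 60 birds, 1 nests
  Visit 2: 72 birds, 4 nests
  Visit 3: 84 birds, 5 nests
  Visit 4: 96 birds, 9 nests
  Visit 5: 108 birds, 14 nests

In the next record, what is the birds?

Birds goes 60, 72, 84, 96, 108 → 120 (+12 each step).
Nests goes 1, 4, 5, 9, 14 → 23 (each term is the sum of the two before it).

120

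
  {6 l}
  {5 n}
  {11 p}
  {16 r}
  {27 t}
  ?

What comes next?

{43 v}

For the first coordinate, each term is the sum of the two before it: 6, 5, 11, 16, 27 → 43.
For the letter, letters move forward 2 places in the alphabet: l, n, p, r, t → v.
Combining the parts gives {43 v}.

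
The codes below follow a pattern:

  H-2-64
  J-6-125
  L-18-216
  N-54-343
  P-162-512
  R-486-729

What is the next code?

For the letter, letters move forward 2 places in the alphabet: H, J, L, N, P, R → T.
For the second component, ×3 each step: 2, 6, 18, 54, 162, 486 → 1458.
For the third component, perfect cubes: 4³, 5³, 6³, …: 64, 125, 216, 343, 512, 729 → 1000.
Putting it together: T-1458-1000.

T-1458-1000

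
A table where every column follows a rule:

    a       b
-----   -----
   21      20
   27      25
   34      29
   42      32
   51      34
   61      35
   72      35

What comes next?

For the column a, differences are 6, 7, 8, … (increasing by 1 each time): 21, 27, 34, 42, 51, 61, 72 → 84.
Column b: 20, 25, 29, 32, 34, 35, 35 → 34 (differences are 5, 4, 3, … (decreasing by 1 each time)).
Putting it together: 84  34.

84  34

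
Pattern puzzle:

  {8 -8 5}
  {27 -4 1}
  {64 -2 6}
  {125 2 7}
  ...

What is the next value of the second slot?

4

First slot goes 8, 27, 64, 125 → 216 (perfect cubes: 2³, 3³, 4³, …).
Second slot — alternating steps +4, +2, +4, +2, …: -8, -4, -2, 2 → 4.
Third slot: each term is the sum of the two before it; 5, 1, 6, 7 → 13.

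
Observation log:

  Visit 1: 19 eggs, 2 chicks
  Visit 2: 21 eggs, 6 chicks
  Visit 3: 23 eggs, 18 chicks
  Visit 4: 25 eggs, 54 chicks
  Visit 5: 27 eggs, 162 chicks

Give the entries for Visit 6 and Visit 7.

29 eggs, 486 chicks; 31 eggs, 1458 chicks

For the eggs, +2 each step: 19, 21, 23, 25, 27 → 29 → 31.
Chicks goes 2, 6, 18, 54, 162 → 486 → 1458 (×3 each step).
Putting the parts together: 29 eggs, 486 chicks and then 31 eggs, 1458 chicks.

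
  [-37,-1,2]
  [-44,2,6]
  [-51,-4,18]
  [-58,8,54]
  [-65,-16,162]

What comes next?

First component — −7 each step: -37, -44, -51, -58, -65 → -72.
For the second component, ×(-2) each step: -1, 2, -4, 8, -16 → 32.
Third component: 2, 6, 18, 54, 162 → 486 (×3 each step).
So the next triple is [-72,32,486].

[-72,32,486]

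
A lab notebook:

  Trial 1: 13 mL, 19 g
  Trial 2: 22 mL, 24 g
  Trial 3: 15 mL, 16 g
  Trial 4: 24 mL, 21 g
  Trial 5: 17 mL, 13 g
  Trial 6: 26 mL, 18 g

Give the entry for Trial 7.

19 mL, 10 g

ML: alternating steps +9, −7, +9, −7, …; 13, 22, 15, 24, 17, 26 → 19.
G: alternating steps +5, −8, +5, −8, …, so 19, 24, 16, 21, 13, 18 → 10.
Putting it together: 19 mL, 10 g.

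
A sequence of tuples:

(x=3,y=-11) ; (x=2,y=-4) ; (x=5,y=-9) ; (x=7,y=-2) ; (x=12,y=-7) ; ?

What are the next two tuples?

(x=19,y=0), (x=31,y=-5)

X: each term is the sum of the two before it; 3, 2, 5, 7, 12 → 19 → 31.
Y goes -11, -4, -9, -2, -7 → 0 → -5 (alternating steps +7, −5, +7, −5, …).
So the next two tuples are (x=19,y=0) and (x=31,y=-5).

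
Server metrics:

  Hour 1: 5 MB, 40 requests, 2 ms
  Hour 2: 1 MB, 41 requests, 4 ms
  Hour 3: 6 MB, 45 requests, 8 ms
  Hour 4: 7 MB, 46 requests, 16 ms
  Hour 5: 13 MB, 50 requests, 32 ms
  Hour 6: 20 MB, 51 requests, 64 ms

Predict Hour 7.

MB goes 5, 1, 6, 7, 13, 20 → 33 (each term is the sum of the two before it).
Requests: alternating steps +1, +4, +1, +4, …; 40, 41, 45, 46, 50, 51 → 55.
Ms: 2, 4, 8, 16, 32, 64 → 128 (×2 each step).
Putting it together: 33 MB, 55 requests, 128 ms.

33 MB, 55 requests, 128 ms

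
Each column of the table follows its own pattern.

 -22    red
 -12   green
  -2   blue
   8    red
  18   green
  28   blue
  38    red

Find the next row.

48  green

For the first component, +10 each step: -22, -12, -2, 8, 18, 28, 38 → 48.
Colour — repeats red → green → blue: red, green, blue, red, green, blue, red → green.
So the next row is 48  green.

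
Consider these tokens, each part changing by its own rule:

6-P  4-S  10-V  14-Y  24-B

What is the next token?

38-E

First component: each term is the sum of the two before it, so 6, 4, 10, 14, 24 → 38.
For the letter, letters move forward 3 places in the alphabet, wrapping Z→A: P, S, V, Y, B → E.
Putting it together: 38-E.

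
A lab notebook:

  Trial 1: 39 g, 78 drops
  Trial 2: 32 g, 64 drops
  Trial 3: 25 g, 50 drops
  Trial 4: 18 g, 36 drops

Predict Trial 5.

G — −7 each step: 39, 32, 25, 18 → 11.
Drops: 78, 64, 50, 36 → 22 (always 2 × the g).
So the next line is 11 g, 22 drops.

11 g, 22 drops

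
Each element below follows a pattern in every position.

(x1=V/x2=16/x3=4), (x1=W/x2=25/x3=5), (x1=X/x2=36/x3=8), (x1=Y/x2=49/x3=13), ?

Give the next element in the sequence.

X1 goes V, W, X, Y → Z (letters move forward 1 place in the alphabet).
X2 — perfect squares: 4², 5², 6², …: 16, 25, 36, 49 → 64.
X3 — differences are 1, 3, 5, … (increasing by 2 each time): 4, 5, 8, 13 → 20.
Putting it together: (x1=Z/x2=64/x3=20).

(x1=Z/x2=64/x3=20)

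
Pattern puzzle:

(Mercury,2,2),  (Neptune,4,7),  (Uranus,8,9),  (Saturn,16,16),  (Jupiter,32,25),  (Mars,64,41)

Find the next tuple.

Planet: runs backward through the planets Mercury→Neptune, so Mercury, Neptune, Uranus, Saturn, Jupiter, Mars → Earth.
Second slot — ×2 each step: 2, 4, 8, 16, 32, 64 → 128.
For the third slot, each term is the sum of the two before it: 2, 7, 9, 16, 25, 41 → 66.
Putting it together: (Earth,128,66).

(Earth,128,66)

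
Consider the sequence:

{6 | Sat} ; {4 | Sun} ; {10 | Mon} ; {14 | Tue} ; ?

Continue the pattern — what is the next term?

{24 | Wed}

For the first entry, each term is the sum of the two before it: 6, 4, 10, 14 → 24.
Day — runs through the weekdays Mon→Sun: Sat, Sun, Mon, Tue → Wed.
So the next term is {24 | Wed}.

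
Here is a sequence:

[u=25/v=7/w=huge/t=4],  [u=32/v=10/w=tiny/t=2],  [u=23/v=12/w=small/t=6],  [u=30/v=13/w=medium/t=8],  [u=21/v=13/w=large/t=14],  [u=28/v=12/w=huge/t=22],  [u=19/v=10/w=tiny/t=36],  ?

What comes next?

U: 25, 32, 23, 30, 21, 28, 19 → 26 (alternating steps +7, −9, +7, −9, …).
For the v, differences are 3, 2, 1, … (decreasing by 1 each time): 7, 10, 12, 13, 13, 12, 10 → 7.
W: repeats huge → tiny → small → medium → large, so huge, tiny, small, medium, large, huge, tiny → small.
T: 4, 2, 6, 8, 14, 22, 36 → 58 (each term is the sum of the two before it).
So the next tuple is [u=26/v=7/w=small/t=58].

[u=26/v=7/w=small/t=58]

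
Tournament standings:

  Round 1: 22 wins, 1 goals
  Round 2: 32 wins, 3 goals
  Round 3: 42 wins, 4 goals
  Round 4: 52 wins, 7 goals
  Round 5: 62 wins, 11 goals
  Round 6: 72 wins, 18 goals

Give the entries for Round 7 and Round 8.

Wins: +10 each step, so 22, 32, 42, 52, 62, 72 → 82 → 92.
Goals: each term is the sum of the two before it, so 1, 3, 4, 7, 11, 18 → 29 → 47.
Putting the parts together: 82 wins, 29 goals and then 92 wins, 47 goals.

82 wins, 29 goals; 92 wins, 47 goals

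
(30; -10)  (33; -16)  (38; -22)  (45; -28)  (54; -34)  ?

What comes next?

First slot — differences are 3, 5, 7, … (increasing by 2 each time): 30, 33, 38, 45, 54 → 65.
For the second slot, −6 each step: -10, -16, -22, -28, -34 → -40.
So the next tuple is (65; -40).

(65; -40)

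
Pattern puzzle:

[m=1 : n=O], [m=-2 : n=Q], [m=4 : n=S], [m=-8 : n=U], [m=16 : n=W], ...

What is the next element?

[m=-32 : n=Y]

M — ×(-2) each step: 1, -2, 4, -8, 16 → -32.
N: letters move forward 2 places in the alphabet; O, Q, S, U, W → Y.
Combining the parts gives [m=-32 : n=Y].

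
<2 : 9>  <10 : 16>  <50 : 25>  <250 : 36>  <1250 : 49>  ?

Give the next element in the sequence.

<6250 : 64>

First component goes 2, 10, 50, 250, 1250 → 6250 (×5 each step).
Second component goes 9, 16, 25, 36, 49 → 64 (perfect squares: 3², 4², 5², …).
Putting it together: <6250 : 64>.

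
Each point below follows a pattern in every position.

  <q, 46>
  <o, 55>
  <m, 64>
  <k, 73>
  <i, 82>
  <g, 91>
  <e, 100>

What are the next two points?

<c, 109>, <a, 118>

Letter: q, o, m, k, i, g, e → c → a (letters move back 2 places in the alphabet).
Second coordinate: +9 each step, so 46, 55, 64, 73, 82, 91, 100 → 109 → 118.
So the next two points are <c, 109> and <a, 118>.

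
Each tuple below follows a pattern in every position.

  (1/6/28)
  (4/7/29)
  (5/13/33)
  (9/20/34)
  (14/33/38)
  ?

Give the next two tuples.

For the first entry, each term is the sum of the two before it: 1, 4, 5, 9, 14 → 23 → 37.
Second entry: 6, 7, 13, 20, 33 → 53 → 86 (each term is the sum of the two before it).
For the third entry, alternating steps +1, +4, +1, +4, …: 28, 29, 33, 34, 38 → 39 → 43.
Putting the parts together: (23/53/39) and then (37/86/43).

(23/53/39), (37/86/43)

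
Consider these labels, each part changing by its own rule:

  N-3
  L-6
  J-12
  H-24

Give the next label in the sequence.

F-48

Letter goes N, L, J, H → F (letters move back 2 places in the alphabet).
Second component: ×2 each step; 3, 6, 12, 24 → 48.
Combining the parts gives F-48.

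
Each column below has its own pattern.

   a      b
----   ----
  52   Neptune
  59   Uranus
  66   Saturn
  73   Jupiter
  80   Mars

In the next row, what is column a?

Column a: +7 each step, so 52, 59, 66, 73, 80 → 87.

87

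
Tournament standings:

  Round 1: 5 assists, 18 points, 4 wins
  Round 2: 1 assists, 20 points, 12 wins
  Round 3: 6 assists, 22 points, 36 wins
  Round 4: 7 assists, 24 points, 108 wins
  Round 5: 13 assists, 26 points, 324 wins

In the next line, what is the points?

28

For the points, +2 each step: 18, 20, 22, 24, 26 → 28.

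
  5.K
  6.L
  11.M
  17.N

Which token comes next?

For the first component, each term is the sum of the two before it: 5, 6, 11, 17 → 28.
Letter: K, L, M, N → O (letters move forward 1 place in the alphabet).
So the next token is 28.O.

28.O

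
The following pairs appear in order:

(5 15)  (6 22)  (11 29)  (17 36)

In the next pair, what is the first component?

First component — each term is the sum of the two before it: 5, 6, 11, 17 → 28.
Second component — +7 each step: 15, 22, 29, 36 → 43.

28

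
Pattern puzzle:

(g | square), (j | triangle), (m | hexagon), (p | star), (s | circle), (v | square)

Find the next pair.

Letter: letters move forward 3 places in the alphabet; g, j, m, p, s, v → y.
For the shape, repeats square → triangle → hexagon → star → circle: square, triangle, hexagon, star, circle, square → triangle.
Combining the parts gives (y | triangle).

(y | triangle)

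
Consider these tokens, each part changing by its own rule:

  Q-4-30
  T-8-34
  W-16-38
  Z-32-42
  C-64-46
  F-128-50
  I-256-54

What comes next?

L-512-58

Letter goes Q, T, W, Z, C, F, I → L (letters move forward 3 places in the alphabet, wrapping Z→A).
Second component: 4, 8, 16, 32, 64, 128, 256 → 512 (×2 each step).
Third component: +4 each step, so 30, 34, 38, 42, 46, 50, 54 → 58.
Putting it together: L-512-58.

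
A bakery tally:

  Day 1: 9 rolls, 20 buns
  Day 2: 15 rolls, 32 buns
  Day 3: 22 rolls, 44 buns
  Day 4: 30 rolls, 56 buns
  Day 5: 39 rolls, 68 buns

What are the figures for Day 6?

49 rolls, 80 buns

For the rolls, differences are 6, 7, 8, … (increasing by 1 each time): 9, 15, 22, 30, 39 → 49.
Buns: 20, 32, 44, 56, 68 → 80 (+12 each step).
So the next record is 49 rolls, 80 buns.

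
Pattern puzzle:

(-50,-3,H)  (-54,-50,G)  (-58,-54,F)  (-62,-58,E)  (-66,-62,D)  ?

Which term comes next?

First part — −4 each step: -50, -54, -58, -62, -66 → -70.
Second part goes -3, -50, -54, -58, -62 → -66 (always the previous value of the first part).
Letter — letters move back 1 place in the alphabet: H, G, F, E, D → C.
Combining the parts gives (-70,-66,C).

(-70,-66,C)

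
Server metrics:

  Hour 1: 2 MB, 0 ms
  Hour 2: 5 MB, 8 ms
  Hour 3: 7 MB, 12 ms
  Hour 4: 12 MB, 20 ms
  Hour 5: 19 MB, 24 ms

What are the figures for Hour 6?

For the MB, each term is the sum of the two before it: 2, 5, 7, 12, 19 → 31.
Ms: 0, 8, 12, 20, 24 → 32 (alternating steps +8, +4, +8, +4, …).
Putting it together: 31 MB, 32 ms.

31 MB, 32 ms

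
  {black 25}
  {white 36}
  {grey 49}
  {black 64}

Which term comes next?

Shade: black, white, grey, black → white (repeats black → white → grey).
For the second component, perfect squares: 5², 6², 7², …: 25, 36, 49, 64 → 81.
Putting it together: {white 81}.

{white 81}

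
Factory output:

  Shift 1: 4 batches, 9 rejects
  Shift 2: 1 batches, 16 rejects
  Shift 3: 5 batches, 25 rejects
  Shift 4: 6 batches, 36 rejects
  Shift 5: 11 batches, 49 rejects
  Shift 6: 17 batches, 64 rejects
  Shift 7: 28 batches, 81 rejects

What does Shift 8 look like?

For the batches, each term is the sum of the two before it: 4, 1, 5, 6, 11, 17, 28 → 45.
Rejects: perfect squares: 3², 4², 5², …, so 9, 16, 25, 36, 49, 64, 81 → 100.
Combining the parts gives 45 batches, 100 rejects.

45 batches, 100 rejects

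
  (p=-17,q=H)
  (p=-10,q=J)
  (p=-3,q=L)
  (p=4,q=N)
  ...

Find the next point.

(p=11,q=P)

P: -17, -10, -3, 4 → 11 (+7 each step).
Q: letters move forward 2 places in the alphabet; H, J, L, N → P.
So the next point is (p=11,q=P).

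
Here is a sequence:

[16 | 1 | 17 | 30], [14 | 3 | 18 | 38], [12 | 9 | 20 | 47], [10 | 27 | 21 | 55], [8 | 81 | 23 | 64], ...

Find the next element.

[6 | 243 | 24 | 72]

First value — −2 each step: 16, 14, 12, 10, 8 → 6.
Second value: ×3 each step, so 1, 3, 9, 27, 81 → 243.
Third value: alternating steps +1, +2, +1, +2, …; 17, 18, 20, 21, 23 → 24.
Fourth value: alternating steps +8, +9, +8, +9, …, so 30, 38, 47, 55, 64 → 72.
So the next element is [6 | 243 | 24 | 72].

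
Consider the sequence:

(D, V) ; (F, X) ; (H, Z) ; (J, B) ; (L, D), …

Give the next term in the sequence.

First letter: letters move forward 2 places in the alphabet, so D, F, H, J, L → N.
Second letter: letters move forward 2 places in the alphabet, wrapping Z→A, so V, X, Z, B, D → F.
So the next term is (N, F).

(N, F)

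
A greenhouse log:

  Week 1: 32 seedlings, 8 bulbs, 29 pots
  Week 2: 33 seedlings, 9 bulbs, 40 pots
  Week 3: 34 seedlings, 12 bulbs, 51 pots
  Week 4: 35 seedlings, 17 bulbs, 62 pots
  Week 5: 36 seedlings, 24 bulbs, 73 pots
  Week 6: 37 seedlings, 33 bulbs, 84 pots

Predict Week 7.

38 seedlings, 44 bulbs, 95 pots

Seedlings: +1 each step, so 32, 33, 34, 35, 36, 37 → 38.
Bulbs: 8, 9, 12, 17, 24, 33 → 44 (differences are 1, 3, 5, … (increasing by 2 each time)).
Pots: +11 each step; 29, 40, 51, 62, 73, 84 → 95.
So the next record is 38 seedlings, 44 bulbs, 95 pots.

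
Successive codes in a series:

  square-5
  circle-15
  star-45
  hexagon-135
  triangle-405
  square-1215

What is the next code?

circle-3645

For the shape, repeats square → circle → star → hexagon → triangle: square, circle, star, hexagon, triangle, square → circle.
Second component: ×3 each step; 5, 15, 45, 135, 405, 1215 → 3645.
So the next code is circle-3645.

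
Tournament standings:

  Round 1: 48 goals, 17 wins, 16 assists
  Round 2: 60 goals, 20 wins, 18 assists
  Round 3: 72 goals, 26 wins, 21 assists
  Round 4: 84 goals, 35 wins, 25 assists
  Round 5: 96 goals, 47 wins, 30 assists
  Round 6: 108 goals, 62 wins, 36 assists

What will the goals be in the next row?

120

Goals — +12 each step: 48, 60, 72, 84, 96, 108 → 120.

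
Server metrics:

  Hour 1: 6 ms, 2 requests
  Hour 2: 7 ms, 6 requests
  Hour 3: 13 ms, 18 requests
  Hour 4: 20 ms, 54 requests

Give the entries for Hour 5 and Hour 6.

33 ms, 162 requests; 53 ms, 486 requests

For the ms, each term is the sum of the two before it: 6, 7, 13, 20 → 33 → 53.
For the requests, ×3 each step: 2, 6, 18, 54 → 162 → 486.
So the next two records are 33 ms, 162 requests and 53 ms, 486 requests.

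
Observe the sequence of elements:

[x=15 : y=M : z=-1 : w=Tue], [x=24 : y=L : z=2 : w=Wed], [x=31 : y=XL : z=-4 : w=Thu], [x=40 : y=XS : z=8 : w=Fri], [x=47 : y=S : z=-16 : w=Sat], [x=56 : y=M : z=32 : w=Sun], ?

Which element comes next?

[x=63 : y=L : z=-64 : w=Mon]

X: 15, 24, 31, 40, 47, 56 → 63 (alternating steps +9, +7, +9, +7, …).
Y: repeats M → L → XL → XS → S, so M, L, XL, XS, S, M → L.
Z: ×(-2) each step, so -1, 2, -4, 8, -16, 32 → -64.
W goes Tue, Wed, Thu, Fri, Sat, Sun → Mon (runs through the weekdays Mon→Sun).
Combining the parts gives [x=63 : y=L : z=-64 : w=Mon].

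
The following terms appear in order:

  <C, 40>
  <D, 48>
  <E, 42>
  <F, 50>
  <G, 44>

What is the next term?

<H, 52>

Letter: letters move forward 1 place in the alphabet, so C, D, E, F, G → H.
Second part: 40, 48, 42, 50, 44 → 52 (alternating steps +8, −6, +8, −6, …).
Putting it together: <H, 52>.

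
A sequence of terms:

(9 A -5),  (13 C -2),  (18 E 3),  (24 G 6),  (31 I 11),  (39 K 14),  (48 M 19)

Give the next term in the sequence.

(58 O 22)

First coordinate: differences are 4, 5, 6, … (increasing by 1 each time), so 9, 13, 18, 24, 31, 39, 48 → 58.
Letter — letters move forward 2 places in the alphabet: A, C, E, G, I, K, M → O.
For the third coordinate, alternating steps +3, +5, +3, +5, …: -5, -2, 3, 6, 11, 14, 19 → 22.
So the next term is (58 O 22).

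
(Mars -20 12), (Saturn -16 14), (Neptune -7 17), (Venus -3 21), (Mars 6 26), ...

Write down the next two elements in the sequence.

(Saturn 10 32), (Neptune 19 39)

Planet: repeats Mars → Saturn → Neptune → Venus, so Mars, Saturn, Neptune, Venus, Mars → Saturn → Neptune.
Second component goes -20, -16, -7, -3, 6 → 10 → 19 (alternating steps +4, +9, +4, +9, …).
Third component goes 12, 14, 17, 21, 26 → 32 → 39 (differences are 2, 3, 4, … (increasing by 1 each time)).
Putting the parts together: (Saturn 10 32) and then (Neptune 19 39).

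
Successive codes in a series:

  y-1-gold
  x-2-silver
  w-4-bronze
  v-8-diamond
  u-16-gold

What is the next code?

t-32-silver

For the letter, letters move back 1 place in the alphabet: y, x, w, v, u → t.
Second component: ×2 each step; 1, 2, 4, 8, 16 → 32.
Rank: repeats gold → silver → bronze → diamond; gold, silver, bronze, diamond, gold → silver.
So the next code is t-32-silver.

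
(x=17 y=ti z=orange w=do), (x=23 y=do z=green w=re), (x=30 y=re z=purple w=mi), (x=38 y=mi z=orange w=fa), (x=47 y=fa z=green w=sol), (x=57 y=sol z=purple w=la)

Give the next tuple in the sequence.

X: 17, 23, 30, 38, 47, 57 → 68 (differences are 6, 7, 8, … (increasing by 1 each time)).
Y: ti, do, re, mi, fa, sol → la (runs through the solfège scale do→ti).
For the z, repeats orange → green → purple: orange, green, purple, orange, green, purple → orange.
For the w, runs through the solfège scale do→ti: do, re, mi, fa, sol, la → ti.
So the next tuple is (x=68 y=la z=orange w=ti).

(x=68 y=la z=orange w=ti)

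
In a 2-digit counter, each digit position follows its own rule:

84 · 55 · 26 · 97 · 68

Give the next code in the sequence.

39

First digit: −3 each step, mod 10; 8, 5, 2, 9, 6 → 3.
Second digit: 4, 5, 6, 7, 8 → 9 (+1 each step, mod 10).
Combining the parts gives 39.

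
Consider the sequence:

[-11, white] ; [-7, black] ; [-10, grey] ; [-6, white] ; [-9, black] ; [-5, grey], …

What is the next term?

First component — alternating steps +4, −3, +4, −3, …: -11, -7, -10, -6, -9, -5 → -8.
Shade goes white, black, grey, white, black, grey → white (repeats white → black → grey).
So the next term is [-8, white].

[-8, white]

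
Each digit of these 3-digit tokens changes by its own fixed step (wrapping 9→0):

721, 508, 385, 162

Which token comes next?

For the first digit, −2 each step, mod 10: 7, 5, 3, 1 → 9.
Second digit: −2 each step, mod 10, so 2, 0, 8, 6 → 4.
Third digit goes 1, 8, 5, 2 → 9 (−3 each step, mod 10).
Putting it together: 949.

949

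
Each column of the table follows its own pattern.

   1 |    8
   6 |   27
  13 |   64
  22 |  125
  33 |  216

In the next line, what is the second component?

343

Second component goes 8, 27, 64, 125, 216 → 343 (perfect cubes: 2³, 3³, 4³, …).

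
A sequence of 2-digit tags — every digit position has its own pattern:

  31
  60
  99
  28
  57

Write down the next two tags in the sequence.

First digit — +3 each step, mod 10: 3, 6, 9, 2, 5 → 8 → 1.
Second digit — −1 each step, mod 10: 1, 0, 9, 8, 7 → 6 → 5.
So the next two tags are 86 and 15.

86 then 15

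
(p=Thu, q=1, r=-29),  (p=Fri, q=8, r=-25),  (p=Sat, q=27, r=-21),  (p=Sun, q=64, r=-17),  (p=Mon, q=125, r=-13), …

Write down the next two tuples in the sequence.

P: runs through the weekdays Mon→Sun, so Thu, Fri, Sat, Sun, Mon → Tue → Wed.
Q goes 1, 8, 27, 64, 125 → 216 → 343 (perfect cubes: 1³, 2³, 3³, …).
For the r, +4 each step: -29, -25, -21, -17, -13 → -9 → -5.
Putting the parts together: (p=Tue, q=216, r=-9) and then (p=Wed, q=343, r=-5).

(p=Tue, q=216, r=-9), (p=Wed, q=343, r=-5)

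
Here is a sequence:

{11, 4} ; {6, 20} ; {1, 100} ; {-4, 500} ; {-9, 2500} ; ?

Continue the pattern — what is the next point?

{-14, 12500}

First coordinate goes 11, 6, 1, -4, -9 → -14 (−5 each step).
Second coordinate: ×5 each step; 4, 20, 100, 500, 2500 → 12500.
Putting it together: {-14, 12500}.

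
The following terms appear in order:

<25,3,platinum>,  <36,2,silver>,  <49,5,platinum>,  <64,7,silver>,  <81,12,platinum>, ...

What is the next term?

First part: perfect squares: 5², 6², 7², …, so 25, 36, 49, 64, 81 → 100.
For the second part, each term is the sum of the two before it: 3, 2, 5, 7, 12 → 19.
Metal: platinum, silver, platinum, silver, platinum → silver (alternates platinum ↔ silver).
Combining the parts gives <100,19,silver>.

<100,19,silver>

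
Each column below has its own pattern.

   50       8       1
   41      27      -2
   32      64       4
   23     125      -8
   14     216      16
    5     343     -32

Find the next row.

-4  512  64

For the first component, −9 each step: 50, 41, 32, 23, 14, 5 → -4.
Second component: perfect cubes: 2³, 3³, 4³, …; 8, 27, 64, 125, 216, 343 → 512.
Third component: 1, -2, 4, -8, 16, -32 → 64 (×(-2) each step).
Putting it together: -4  512  64.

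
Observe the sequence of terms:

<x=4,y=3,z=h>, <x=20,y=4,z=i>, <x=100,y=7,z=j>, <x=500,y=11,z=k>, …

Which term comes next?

For the x, ×5 each step: 4, 20, 100, 500 → 2500.
Y goes 3, 4, 7, 11 → 18 (each term is the sum of the two before it).
Z — letters move forward 1 place in the alphabet: h, i, j, k → l.
Combining the parts gives <x=2500,y=18,z=l>.

<x=2500,y=18,z=l>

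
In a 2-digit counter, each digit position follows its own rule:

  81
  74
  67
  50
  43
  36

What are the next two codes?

First digit goes 8, 7, 6, 5, 4, 3 → 2 → 1 (−1 each step, mod 10).
Second digit: +3 each step, mod 10, so 1, 4, 7, 0, 3, 6 → 9 → 2.
Putting the parts together: 29 and then 12.

29 then 12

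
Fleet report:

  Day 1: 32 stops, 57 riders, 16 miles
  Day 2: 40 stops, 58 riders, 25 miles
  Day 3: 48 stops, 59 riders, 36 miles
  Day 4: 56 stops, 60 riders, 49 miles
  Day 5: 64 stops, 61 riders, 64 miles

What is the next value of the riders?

62

For the riders, +1 each step: 57, 58, 59, 60, 61 → 62.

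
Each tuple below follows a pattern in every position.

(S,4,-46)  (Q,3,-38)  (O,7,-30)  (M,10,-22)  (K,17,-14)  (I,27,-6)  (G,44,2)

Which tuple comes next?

For the letter, letters move back 2 places in the alphabet: S, Q, O, M, K, I, G → E.
Second part — each term is the sum of the two before it: 4, 3, 7, 10, 17, 27, 44 → 71.
Third part: -46, -38, -30, -22, -14, -6, 2 → 10 (+8 each step).
Combining the parts gives (E,71,10).

(E,71,10)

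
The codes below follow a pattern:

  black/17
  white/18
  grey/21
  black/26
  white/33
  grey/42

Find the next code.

black/53

Shade goes black, white, grey, black, white, grey → black (repeats black → white → grey).
Second component goes 17, 18, 21, 26, 33, 42 → 53 (differences are 1, 3, 5, … (increasing by 2 each time)).
Combining the parts gives black/53.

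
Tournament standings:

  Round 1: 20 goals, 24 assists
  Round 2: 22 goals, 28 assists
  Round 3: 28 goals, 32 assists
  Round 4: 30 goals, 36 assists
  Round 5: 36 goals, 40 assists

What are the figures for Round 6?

Goals goes 20, 22, 28, 30, 36 → 38 (alternating steps +2, +6, +2, +6, …).
Assists: 24, 28, 32, 36, 40 → 44 (+4 each step).
Putting it together: 38 goals, 44 assists.

38 goals, 44 assists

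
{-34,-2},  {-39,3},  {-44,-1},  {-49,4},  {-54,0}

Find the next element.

For the first entry, −5 each step: -34, -39, -44, -49, -54 → -59.
For the second entry, alternating steps +5, −4, +5, −4, …: -2, 3, -1, 4, 0 → 5.
So the next element is {-59,5}.

{-59,5}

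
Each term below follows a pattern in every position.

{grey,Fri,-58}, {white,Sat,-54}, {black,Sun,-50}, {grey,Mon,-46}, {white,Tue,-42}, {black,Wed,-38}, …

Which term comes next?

Shade goes grey, white, black, grey, white, black → grey (repeats grey → white → black).
Day goes Fri, Sat, Sun, Mon, Tue, Wed → Thu (runs through the weekdays Mon→Sun).
Third value: +4 each step; -58, -54, -50, -46, -42, -38 → -34.
So the next term is {grey,Thu,-34}.

{grey,Thu,-34}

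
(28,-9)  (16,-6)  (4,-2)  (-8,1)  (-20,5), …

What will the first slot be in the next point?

-32

First slot: −12 each step, so 28, 16, 4, -8, -20 → -32.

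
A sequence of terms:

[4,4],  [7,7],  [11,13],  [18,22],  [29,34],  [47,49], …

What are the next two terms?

For the first coordinate, each term is the sum of the two before it: 4, 7, 11, 18, 29, 47 → 76 → 123.
For the second coordinate, differences are 3, 6, 9, … (increasing by 3 each time): 4, 7, 13, 22, 34, 49 → 67 → 88.
Putting the parts together: [76,67] and then [123,88].

[76,67], [123,88]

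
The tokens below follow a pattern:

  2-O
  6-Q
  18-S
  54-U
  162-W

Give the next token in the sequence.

First component: ×3 each step; 2, 6, 18, 54, 162 → 486.
Letter goes O, Q, S, U, W → Y (letters move forward 2 places in the alphabet).
So the next token is 486-Y.

486-Y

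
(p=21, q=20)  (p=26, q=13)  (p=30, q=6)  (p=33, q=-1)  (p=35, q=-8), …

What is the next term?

(p=36, q=-15)

P: differences are 5, 4, 3, … (decreasing by 1 each time), so 21, 26, 30, 33, 35 → 36.
Q goes 20, 13, 6, -1, -8 → -15 (−7 each step).
Putting it together: (p=36, q=-15).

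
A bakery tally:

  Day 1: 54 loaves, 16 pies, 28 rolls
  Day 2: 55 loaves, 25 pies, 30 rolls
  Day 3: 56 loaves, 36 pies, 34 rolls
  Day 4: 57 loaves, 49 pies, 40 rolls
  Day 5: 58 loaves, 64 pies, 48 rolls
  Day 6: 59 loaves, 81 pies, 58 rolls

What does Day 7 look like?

60 loaves, 100 pies, 70 rolls

Loaves: 54, 55, 56, 57, 58, 59 → 60 (+1 each step).
For the pies, perfect squares: 4², 5², 6², …: 16, 25, 36, 49, 64, 81 → 100.
Rolls goes 28, 30, 34, 40, 48, 58 → 70 (differences are 2, 4, 6, … (increasing by 2 each time)).
Combining the parts gives 60 loaves, 100 pies, 70 rolls.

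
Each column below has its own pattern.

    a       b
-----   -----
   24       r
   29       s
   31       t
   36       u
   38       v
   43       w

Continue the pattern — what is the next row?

45  x

Column a — alternating steps +5, +2, +5, +2, …: 24, 29, 31, 36, 38, 43 → 45.
Column b: letters move forward 1 place in the alphabet; r, s, t, u, v, w → x.
Putting it together: 45  x.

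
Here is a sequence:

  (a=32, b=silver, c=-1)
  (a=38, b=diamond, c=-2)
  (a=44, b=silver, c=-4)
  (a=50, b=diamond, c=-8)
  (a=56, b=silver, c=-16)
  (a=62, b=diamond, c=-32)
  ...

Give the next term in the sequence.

(a=68, b=silver, c=-64)

A: +6 each step, so 32, 38, 44, 50, 56, 62 → 68.
For the b, alternates silver ↔ diamond: silver, diamond, silver, diamond, silver, diamond → silver.
C: ×2 each step, so -1, -2, -4, -8, -16, -32 → -64.
So the next term is (a=68, b=silver, c=-64).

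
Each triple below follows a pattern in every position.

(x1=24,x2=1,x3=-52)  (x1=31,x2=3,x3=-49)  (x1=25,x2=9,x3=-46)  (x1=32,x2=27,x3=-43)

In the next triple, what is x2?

81

X2 goes 1, 3, 9, 27 → 81 (×3 each step).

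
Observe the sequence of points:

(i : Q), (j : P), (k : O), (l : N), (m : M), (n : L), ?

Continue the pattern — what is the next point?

For the first letter, letters move forward 1 place in the alphabet: i, j, k, l, m, n → o.
For the second letter, letters move back 1 place in the alphabet: Q, P, O, N, M, L → K.
Putting it together: (o : K).

(o : K)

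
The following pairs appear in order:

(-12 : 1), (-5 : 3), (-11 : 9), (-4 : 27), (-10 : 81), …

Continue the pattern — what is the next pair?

First coordinate: alternating steps +7, −6, +7, −6, …; -12, -5, -11, -4, -10 → -3.
Second coordinate: 1, 3, 9, 27, 81 → 243 (×3 each step).
So the next pair is (-3 : 243).

(-3 : 243)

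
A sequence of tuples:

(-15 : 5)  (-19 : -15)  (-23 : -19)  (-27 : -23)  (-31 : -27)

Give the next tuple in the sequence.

First entry goes -15, -19, -23, -27, -31 → -35 (−4 each step).
Second entry goes 5, -15, -19, -23, -27 → -31 (always the previous value of the first entry).
Combining the parts gives (-35 : -31).

(-35 : -31)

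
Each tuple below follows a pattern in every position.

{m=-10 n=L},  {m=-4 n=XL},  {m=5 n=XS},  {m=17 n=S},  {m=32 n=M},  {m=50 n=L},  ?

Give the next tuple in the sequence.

M goes -10, -4, 5, 17, 32, 50 → 71 (differences are 6, 9, 12, … (increasing by 3 each time)).
N: repeats L → XL → XS → S → M, so L, XL, XS, S, M, L → XL.
So the next tuple is {m=71 n=XL}.

{m=71 n=XL}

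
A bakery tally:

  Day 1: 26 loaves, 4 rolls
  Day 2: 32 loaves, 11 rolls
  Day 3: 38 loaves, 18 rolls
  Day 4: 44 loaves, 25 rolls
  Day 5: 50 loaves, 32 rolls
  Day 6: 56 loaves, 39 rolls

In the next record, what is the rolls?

Loaves goes 26, 32, 38, 44, 50, 56 → 62 (+6 each step).
Rolls: +7 each step; 4, 11, 18, 25, 32, 39 → 46.

46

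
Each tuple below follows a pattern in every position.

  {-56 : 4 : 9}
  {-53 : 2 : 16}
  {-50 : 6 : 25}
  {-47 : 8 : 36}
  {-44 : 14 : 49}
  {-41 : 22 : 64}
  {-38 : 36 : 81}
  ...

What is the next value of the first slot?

First slot: +3 each step, so -56, -53, -50, -47, -44, -41, -38 → -35.
Second slot: each term is the sum of the two before it; 4, 2, 6, 8, 14, 22, 36 → 58.
Third slot: 9, 16, 25, 36, 49, 64, 81 → 100 (perfect squares: 3², 4², 5², …).

-35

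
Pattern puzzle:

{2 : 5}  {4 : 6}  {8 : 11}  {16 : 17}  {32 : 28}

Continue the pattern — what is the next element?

{64 : 45}

First part — ×2 each step: 2, 4, 8, 16, 32 → 64.
Second part: each term is the sum of the two before it, so 5, 6, 11, 17, 28 → 45.
Combining the parts gives {64 : 45}.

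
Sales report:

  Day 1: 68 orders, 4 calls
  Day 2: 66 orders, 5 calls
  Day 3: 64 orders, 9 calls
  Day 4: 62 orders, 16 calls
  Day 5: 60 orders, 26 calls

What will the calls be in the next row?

39

Calls: 4, 5, 9, 16, 26 → 39 (differences are 1, 4, 7, … (increasing by 3 each time)).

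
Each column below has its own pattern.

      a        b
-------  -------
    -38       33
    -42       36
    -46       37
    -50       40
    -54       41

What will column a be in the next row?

-58

Column a: −4 each step, so -38, -42, -46, -50, -54 → -58.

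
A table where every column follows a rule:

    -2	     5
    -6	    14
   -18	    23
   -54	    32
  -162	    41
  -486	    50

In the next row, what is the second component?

59

First component — ×3 each step: -2, -6, -18, -54, -162, -486 → -1458.
Second component — +9 each step: 5, 14, 23, 32, 41, 50 → 59.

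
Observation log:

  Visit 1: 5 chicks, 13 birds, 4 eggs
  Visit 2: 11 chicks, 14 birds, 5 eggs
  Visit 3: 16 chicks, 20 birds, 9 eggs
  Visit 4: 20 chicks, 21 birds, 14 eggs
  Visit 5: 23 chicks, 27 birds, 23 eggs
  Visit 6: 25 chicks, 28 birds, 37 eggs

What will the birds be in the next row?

For the birds, alternating steps +1, +6, +1, +6, …: 13, 14, 20, 21, 27, 28 → 34.

34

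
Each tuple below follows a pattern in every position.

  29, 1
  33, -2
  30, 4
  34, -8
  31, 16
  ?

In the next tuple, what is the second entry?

-32

First entry: 29, 33, 30, 34, 31 → 35 (alternating steps +4, −3, +4, −3, …).
Second entry: ×(-2) each step, so 1, -2, 4, -8, 16 → -32.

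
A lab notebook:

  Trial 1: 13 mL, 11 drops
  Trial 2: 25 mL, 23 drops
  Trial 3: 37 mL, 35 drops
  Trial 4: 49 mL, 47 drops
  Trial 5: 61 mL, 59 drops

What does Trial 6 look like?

73 mL, 71 drops

For the mL, +12 each step: 13, 25, 37, 49, 61 → 73.
Drops — always 2 less than the mL: 11, 23, 35, 47, 59 → 71.
Combining the parts gives 73 mL, 71 drops.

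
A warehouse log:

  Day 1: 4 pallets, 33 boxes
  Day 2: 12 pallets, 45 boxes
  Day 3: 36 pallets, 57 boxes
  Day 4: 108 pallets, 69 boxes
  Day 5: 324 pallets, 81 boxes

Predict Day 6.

972 pallets, 93 boxes

Pallets: 4, 12, 36, 108, 324 → 972 (×3 each step).
Boxes — +12 each step: 33, 45, 57, 69, 81 → 93.
So the next row is 972 pallets, 93 boxes.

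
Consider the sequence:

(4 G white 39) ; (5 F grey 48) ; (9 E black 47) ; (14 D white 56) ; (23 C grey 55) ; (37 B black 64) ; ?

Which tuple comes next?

First component — each term is the sum of the two before it: 4, 5, 9, 14, 23, 37 → 60.
Letter goes G, F, E, D, C, B → A (letters move back 1 place in the alphabet).
Shade — repeats white → grey → black: white, grey, black, white, grey, black → white.
Fourth component goes 39, 48, 47, 56, 55, 64 → 63 (alternating steps +9, −1, +9, −1, …).
Combining the parts gives (60 A white 63).

(60 A white 63)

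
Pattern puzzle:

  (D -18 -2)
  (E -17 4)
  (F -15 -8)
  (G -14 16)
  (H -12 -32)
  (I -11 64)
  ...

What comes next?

(J -9 -128)

Letter: letters move forward 1 place in the alphabet, so D, E, F, G, H, I → J.
For the second coordinate, alternating steps +1, +2, +1, +2, …: -18, -17, -15, -14, -12, -11 → -9.
Third coordinate: ×(-2) each step; -2, 4, -8, 16, -32, 64 → -128.
Putting it together: (J -9 -128).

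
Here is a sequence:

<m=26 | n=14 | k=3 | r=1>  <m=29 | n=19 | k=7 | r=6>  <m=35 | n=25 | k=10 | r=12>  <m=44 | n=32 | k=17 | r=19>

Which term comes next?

<m=56 | n=40 | k=27 | r=27>

For the m, differences are 3, 6, 9, … (increasing by 3 each time): 26, 29, 35, 44 → 56.
N — differences are 5, 6, 7, … (increasing by 1 each time): 14, 19, 25, 32 → 40.
For the k, each term is the sum of the two before it: 3, 7, 10, 17 → 27.
R — differences are 5, 6, 7, … (increasing by 1 each time): 1, 6, 12, 19 → 27.
So the next term is <m=56 | n=40 | k=27 | r=27>.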